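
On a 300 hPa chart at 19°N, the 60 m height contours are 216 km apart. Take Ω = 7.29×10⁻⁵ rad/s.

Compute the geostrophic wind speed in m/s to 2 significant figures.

57 m/s

Coriolis parameter at 19°N:
f = 2Ω sin φ = 2 × 7.29×10⁻⁵ × sin 19° = 4.75×10⁻⁵ s⁻¹
Height gradient: |∂Z/∂n| = 60 m / 216000 m = 2.78×10⁻⁴
On a pressure surface, geostrophic balance gives V_g = (g/f)|∂Z/∂n|:
V_g = 9.81 × 2.78×10⁻⁴ / 4.75×10⁻⁵ = 57.4 m/s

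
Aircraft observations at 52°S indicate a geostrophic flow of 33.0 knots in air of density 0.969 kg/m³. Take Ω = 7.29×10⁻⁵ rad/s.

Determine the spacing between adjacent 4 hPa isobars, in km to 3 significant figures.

Coriolis parameter at 52°S:
f = 2Ω sin φ = 2 × 7.29×10⁻⁵ × sin 52° = 1.15×10⁻⁴ s⁻¹
Wind speed in SI: 33.0 knots = 17.0 m/s
Geostrophic balance rearranged: |∂P/∂n| = f ρ V_g
|∂P/∂n| = 1.15×10⁻⁴ × 0.969 × 17.0 = 1.89×10⁻³ Pa/m
Isobar spacing: Δn = ΔP/|∂P/∂n| = 400 Pa / 1.89×10⁻³ Pa/m = 211638 m ≈ 212 km

212 km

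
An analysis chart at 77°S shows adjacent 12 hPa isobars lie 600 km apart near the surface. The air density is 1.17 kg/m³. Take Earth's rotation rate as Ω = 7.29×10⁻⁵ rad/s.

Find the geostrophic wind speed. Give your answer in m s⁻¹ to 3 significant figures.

Coriolis parameter at 77°S:
f = 2Ω sin φ = 2 × 7.29×10⁻⁵ × sin 77° = 1.42×10⁻⁴ s⁻¹
Pressure gradient: |∂P/∂n| = 1200 Pa / 600000 m = 2.00×10⁻³ Pa/m
Geostrophic balance (pressure-gradient force = Coriolis force):
V_g = (1/(fρ)) |∂P/∂n| = 2.00×10⁻³ / (1.42×10⁻⁴ × 1.17) = 12.0 m/s

12.0 m s⁻¹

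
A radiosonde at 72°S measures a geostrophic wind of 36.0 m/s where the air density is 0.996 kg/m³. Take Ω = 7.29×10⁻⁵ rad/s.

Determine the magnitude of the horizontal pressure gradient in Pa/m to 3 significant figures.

4.97×10⁻³ Pa/m

Coriolis parameter at 72°S:
f = 2Ω sin φ = 2 × 7.29×10⁻⁵ × sin 72° = 1.39×10⁻⁴ s⁻¹
Geostrophic balance rearranged: |∂P/∂n| = f ρ V_g
|∂P/∂n| = 1.39×10⁻⁴ × 0.996 × 36.0 = 4.97×10⁻³ Pa/m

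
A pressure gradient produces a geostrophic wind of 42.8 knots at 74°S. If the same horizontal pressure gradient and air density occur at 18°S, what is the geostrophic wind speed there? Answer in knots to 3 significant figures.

133 knots

With the same pressure gradient and density, V_g ∝ 1/f ∝ 1/sin φ.
V₂ = V₁ · sin φ₁ / sin φ₂ = 42.8 × sin 74° / sin 18°
V₂ = 42.8 × 0.9613/0.3090 = 133 knots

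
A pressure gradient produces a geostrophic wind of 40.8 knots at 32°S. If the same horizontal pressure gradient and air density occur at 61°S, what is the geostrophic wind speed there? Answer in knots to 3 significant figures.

With the same pressure gradient and density, V_g ∝ 1/f ∝ 1/sin φ.
V₂ = V₁ · sin φ₁ / sin φ₂ = 40.8 × sin 32° / sin 61°
V₂ = 40.8 × 0.5299/0.8746 = 24.7 knots

24.7 knots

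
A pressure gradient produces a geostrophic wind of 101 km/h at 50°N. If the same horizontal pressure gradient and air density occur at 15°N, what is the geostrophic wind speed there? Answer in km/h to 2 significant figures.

300 km/h

With the same pressure gradient and density, V_g ∝ 1/f ∝ 1/sin φ.
V₂ = V₁ · sin φ₁ / sin φ₂ = 101 × sin 50° / sin 15°
V₂ = 101 × 0.7660/0.2588 = 300 km/h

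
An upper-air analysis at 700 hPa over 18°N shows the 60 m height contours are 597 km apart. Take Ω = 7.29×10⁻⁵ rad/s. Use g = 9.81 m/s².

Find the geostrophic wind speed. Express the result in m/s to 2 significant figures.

Coriolis parameter at 18°N:
f = 2Ω sin φ = 2 × 7.29×10⁻⁵ × sin 18° = 4.51×10⁻⁵ s⁻¹
Height gradient: |∂Z/∂n| = 60 m / 597000 m = 1.01×10⁻⁴
On a pressure surface, geostrophic balance gives V_g = (g/f)|∂Z/∂n|:
V_g = 9.81 × 1.01×10⁻⁴ / 4.51×10⁻⁵ = 21.9 m/s

22 m/s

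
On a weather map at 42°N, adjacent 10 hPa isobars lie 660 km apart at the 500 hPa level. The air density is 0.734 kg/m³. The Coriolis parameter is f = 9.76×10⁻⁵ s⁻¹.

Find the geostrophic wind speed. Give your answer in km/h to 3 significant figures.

76.1 km/h

Pressure gradient: |∂P/∂n| = 1000 Pa / 660000 m = 1.52×10⁻³ Pa/m
Geostrophic balance (pressure-gradient force = Coriolis force):
V_g = (1/(fρ)) |∂P/∂n| = 1.52×10⁻³ / (9.76×10⁻⁵ × 0.734) = 21.1 m/s
Converting: 21.1 m/s × 3.6 = 76.1 km/h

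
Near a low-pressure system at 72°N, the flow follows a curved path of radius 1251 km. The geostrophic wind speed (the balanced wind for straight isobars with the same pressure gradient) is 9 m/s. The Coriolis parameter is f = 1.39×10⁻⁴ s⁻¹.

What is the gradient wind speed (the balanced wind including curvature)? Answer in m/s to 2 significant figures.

Around a low, centrifugal force acts outward with Coriolis, so pressure-gradient force balances both:
(1/ρ)|∂P/∂n| = fV + V²/R  →  V² + fR·V − fR·V_g = 0
With fR = 1.39×10⁻⁴ × 1251×10³ m = 174 m/s:
V = [−fR + √((fR)² + 4 fR V_g)]/2 = [−174 + √(174² + 4×174×9)]/2 = 8.58 m/s
Subgeostrophic (V < V_g = 9 m/s), as expected around a low.

8.6 m/s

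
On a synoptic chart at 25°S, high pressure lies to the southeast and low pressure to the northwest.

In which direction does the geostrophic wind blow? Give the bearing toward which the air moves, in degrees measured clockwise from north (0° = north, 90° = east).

The pressure-gradient force points toward the northwest (bearing 315°).
Geostrophic balance: in the Southern Hemisphere the Coriolis force deflects motion to the left, so the geostrophic wind blows 90° to the left of the pressure-gradient force (low pressure on the right).
Rotating 315° by 90° counterclockwise gives 225° — the wind blows toward the southwest.

225°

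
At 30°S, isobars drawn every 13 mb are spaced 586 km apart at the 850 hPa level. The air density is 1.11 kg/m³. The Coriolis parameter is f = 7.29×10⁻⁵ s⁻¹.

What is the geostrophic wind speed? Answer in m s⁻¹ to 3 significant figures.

Pressure gradient: |∂P/∂n| = 1300 Pa / 586000 m = 2.22×10⁻³ Pa/m
Geostrophic balance (pressure-gradient force = Coriolis force):
V_g = (1/(fρ)) |∂P/∂n| = 2.22×10⁻³ / (7.29×10⁻⁵ × 1.11) = 27.4 m/s

27.4 m s⁻¹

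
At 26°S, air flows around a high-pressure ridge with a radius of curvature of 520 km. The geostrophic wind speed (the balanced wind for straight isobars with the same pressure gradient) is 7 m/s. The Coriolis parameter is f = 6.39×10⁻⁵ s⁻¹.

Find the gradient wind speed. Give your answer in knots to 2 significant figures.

Around a high, pressure-gradient force acts outward with centrifugal, so Coriolis balances both:
fV = (1/ρ)|∂P/∂n| + V²/R  →  V² − fR·V + fR·V_g = 0
With fR = 6.39×10⁻⁵ × 520×10³ m = 33.2 m/s:
V = [fR − √((fR)² − 4 fR V_g)]/2 = [33.2 − √(33.2² − 4×33.2×7)]/2 = 10 m/s
Supergeostrophic (V > V_g = 7 m/s), as expected around a high.
Converting: 10 m/s × 1.944 = 19 knots

19 knots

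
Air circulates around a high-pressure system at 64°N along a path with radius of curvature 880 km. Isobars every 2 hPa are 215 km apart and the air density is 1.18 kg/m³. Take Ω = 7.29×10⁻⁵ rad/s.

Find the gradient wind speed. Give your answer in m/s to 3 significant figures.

Coriolis parameter at 64°N:
f = 2Ω sin φ = 2 × 7.29×10⁻⁵ × sin 64° = 1.31×10⁻⁴ s⁻¹
Pressure gradient: |∂P/∂n| = 200 Pa / 215000 m = 9.30×10⁻⁴ Pa/m
Geostrophic speed: V_g = |∂P/∂n|/(fρ) = 9.30×10⁻⁴/(1.31×10⁻⁴ × 1.18) = 6.02 m/s
Around a high, pressure-gradient force acts outward with centrifugal, so Coriolis balances both:
fV = (1/ρ)|∂P/∂n| + V²/R  →  V² − fR·V + fR·V_g = 0
With fR = 1.31×10⁻⁴ × 880×10³ m = 115 m/s:
V = [fR − √((fR)² − 4 fR V_g)]/2 = [115 − √(115² − 4×115×6.02)]/2 = 6.37 m/s
Supergeostrophic (V > V_g = 6.02 m/s), as expected around a high.

6.37 m/s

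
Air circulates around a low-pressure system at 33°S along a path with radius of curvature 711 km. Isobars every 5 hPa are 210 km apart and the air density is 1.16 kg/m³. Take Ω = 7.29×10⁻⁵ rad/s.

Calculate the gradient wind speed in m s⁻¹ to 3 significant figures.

Coriolis parameter at 33°S:
f = 2Ω sin φ = 2 × 7.29×10⁻⁵ × sin 33° = 7.94×10⁻⁵ s⁻¹
Pressure gradient: |∂P/∂n| = 500 Pa / 210000 m = 2.38×10⁻³ Pa/m
Geostrophic speed: V_g = |∂P/∂n|/(fρ) = 2.38×10⁻³/(7.94×10⁻⁵ × 1.16) = 25.8 m/s
Around a low, centrifugal force acts outward with Coriolis, so pressure-gradient force balances both:
(1/ρ)|∂P/∂n| = fV + V²/R  →  V² + fR·V − fR·V_g = 0
With fR = 7.94×10⁻⁵ × 711×10³ m = 56.5 m/s:
V = [−fR + √((fR)² + 4 fR V_g)]/2 = [−56.5 + √(56.5² + 4×56.5×25.8)]/2 = 19.3 m/s
Subgeostrophic (V < V_g = 25.8 m/s), as expected around a low.

19.3 m s⁻¹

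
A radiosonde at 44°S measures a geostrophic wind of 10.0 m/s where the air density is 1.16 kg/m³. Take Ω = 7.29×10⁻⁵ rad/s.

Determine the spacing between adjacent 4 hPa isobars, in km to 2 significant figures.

340 km

Coriolis parameter at 44°S:
f = 2Ω sin φ = 2 × 7.29×10⁻⁵ × sin 44° = 1.01×10⁻⁴ s⁻¹
Geostrophic balance rearranged: |∂P/∂n| = f ρ V_g
|∂P/∂n| = 1.01×10⁻⁴ × 1.16 × 10.0 = 1.17×10⁻³ Pa/m
Isobar spacing: Δn = ΔP/|∂P/∂n| = 400 Pa / 1.17×10⁻³ Pa/m = 340466 m ≈ 340 km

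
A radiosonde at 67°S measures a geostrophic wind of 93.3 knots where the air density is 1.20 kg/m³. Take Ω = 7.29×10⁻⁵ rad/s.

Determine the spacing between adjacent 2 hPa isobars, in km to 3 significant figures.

Coriolis parameter at 67°S:
f = 2Ω sin φ = 2 × 7.29×10⁻⁵ × sin 67° = 1.34×10⁻⁴ s⁻¹
Wind speed in SI: 93.3 knots = 48.0 m/s
Geostrophic balance rearranged: |∂P/∂n| = f ρ V_g
|∂P/∂n| = 1.34×10⁻⁴ × 1.20 × 48.0 = 7.73×10⁻³ Pa/m
Isobar spacing: Δn = ΔP/|∂P/∂n| = 200 Pa / 7.73×10⁻³ Pa/m = 25873 m ≈ 25.9 km

25.9 km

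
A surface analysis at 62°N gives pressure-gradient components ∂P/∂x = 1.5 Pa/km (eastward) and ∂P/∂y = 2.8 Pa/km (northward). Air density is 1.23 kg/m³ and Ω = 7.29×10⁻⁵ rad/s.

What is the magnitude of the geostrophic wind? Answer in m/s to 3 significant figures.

20.1 m/s

Coriolis parameter at 62°N:
f = 2Ω sin φ = 2 × 7.29×10⁻⁵ × sin 62° = 1.29×10⁻⁴ s⁻¹
Component geostrophic relations (x east, y north):
u_g = −(1/(fρ)) ∂P/∂y,  v_g = (1/(fρ)) ∂P/∂x
u_g = −(2.8×10⁻³)/(1.29×10⁻⁴ × 1.23) = −17.7 m/s;  v_g = (1.5×10⁻³)/(1.29×10⁻⁴ × 1.23) = 9.47 m/s
|V_g| = √(u_g² + v_g²) = 20.1 m/s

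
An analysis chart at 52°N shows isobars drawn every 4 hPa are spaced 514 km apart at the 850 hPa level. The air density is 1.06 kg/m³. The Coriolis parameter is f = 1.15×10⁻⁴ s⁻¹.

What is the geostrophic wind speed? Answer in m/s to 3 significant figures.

Pressure gradient: |∂P/∂n| = 400 Pa / 514000 m = 7.78×10⁻⁴ Pa/m
Geostrophic balance (pressure-gradient force = Coriolis force):
V_g = (1/(fρ)) |∂P/∂n| = 7.78×10⁻⁴ / (1.15×10⁻⁴ × 1.06) = 6.38 m/s

6.38 m/s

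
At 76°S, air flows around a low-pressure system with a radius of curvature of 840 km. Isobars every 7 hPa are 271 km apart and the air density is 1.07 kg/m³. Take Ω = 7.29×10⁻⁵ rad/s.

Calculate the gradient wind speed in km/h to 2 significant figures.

Coriolis parameter at 76°S:
f = 2Ω sin φ = 2 × 7.29×10⁻⁵ × sin 76° = 1.41×10⁻⁴ s⁻¹
Pressure gradient: |∂P/∂n| = 700 Pa / 271000 m = 2.58×10⁻³ Pa/m
Geostrophic speed: V_g = |∂P/∂n|/(fρ) = 2.58×10⁻³/(1.41×10⁻⁴ × 1.07) = 17.1 m/s
Around a low, centrifugal force acts outward with Coriolis, so pressure-gradient force balances both:
(1/ρ)|∂P/∂n| = fV + V²/R  →  V² + fR·V − fR·V_g = 0
With fR = 1.41×10⁻⁴ × 840×10³ m = 119 m/s:
V = [−fR + √((fR)² + 4 fR V_g)]/2 = [−119 + √(119² + 4×119×17.1)]/2 = 15.1 m/s
Subgeostrophic (V < V_g = 17.1 m/s), as expected around a low.
Converting: 15.1 m/s × 3.6 = 54 km/h

54 km/h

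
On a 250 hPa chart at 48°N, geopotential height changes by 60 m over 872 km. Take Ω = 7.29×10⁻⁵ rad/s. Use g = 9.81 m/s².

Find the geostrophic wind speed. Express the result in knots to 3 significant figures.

12.1 knots

Coriolis parameter at 48°N:
f = 2Ω sin φ = 2 × 7.29×10⁻⁵ × sin 48° = 1.08×10⁻⁴ s⁻¹
Height gradient: |∂Z/∂n| = 60 m / 872000 m = 6.88×10⁻⁵
On a pressure surface, geostrophic balance gives V_g = (g/f)|∂Z/∂n|:
V_g = 9.81 × 6.88×10⁻⁵ / 1.08×10⁻⁴ = 6.23 m/s
Converting: 6.23 m/s × 1.944 = 12.1 knots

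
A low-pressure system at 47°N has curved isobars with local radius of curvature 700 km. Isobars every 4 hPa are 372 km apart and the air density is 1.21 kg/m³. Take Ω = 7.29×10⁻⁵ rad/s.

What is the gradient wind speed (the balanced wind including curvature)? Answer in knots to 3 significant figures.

Coriolis parameter at 47°N:
f = 2Ω sin φ = 2 × 7.29×10⁻⁵ × sin 47° = 1.07×10⁻⁴ s⁻¹
Pressure gradient: |∂P/∂n| = 400 Pa / 372000 m = 1.08×10⁻³ Pa/m
Geostrophic speed: V_g = |∂P/∂n|/(fρ) = 1.08×10⁻³/(1.07×10⁻⁴ × 1.21) = 8.33 m/s
Around a low, centrifugal force acts outward with Coriolis, so pressure-gradient force balances both:
(1/ρ)|∂P/∂n| = fV + V²/R  →  V² + fR·V − fR·V_g = 0
With fR = 1.07×10⁻⁴ × 700×10³ m = 74.6 m/s:
V = [−fR + √((fR)² + 4 fR V_g)]/2 = [−74.6 + √(74.6² + 4×74.6×8.33)]/2 = 7.57 m/s
Subgeostrophic (V < V_g = 8.33 m/s), as expected around a low.
Converting: 7.57 m/s × 1.944 = 14.7 knots

14.7 knots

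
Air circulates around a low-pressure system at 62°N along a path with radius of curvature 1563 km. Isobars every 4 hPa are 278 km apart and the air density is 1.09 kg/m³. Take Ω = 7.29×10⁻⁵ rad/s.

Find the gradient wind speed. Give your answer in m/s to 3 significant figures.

9.78 m/s

Coriolis parameter at 62°N:
f = 2Ω sin φ = 2 × 7.29×10⁻⁵ × sin 62° = 1.29×10⁻⁴ s⁻¹
Pressure gradient: |∂P/∂n| = 400 Pa / 278000 m = 1.44×10⁻³ Pa/m
Geostrophic speed: V_g = |∂P/∂n|/(fρ) = 1.44×10⁻³/(1.29×10⁻⁴ × 1.09) = 10.3 m/s
Around a low, centrifugal force acts outward with Coriolis, so pressure-gradient force balances both:
(1/ρ)|∂P/∂n| = fV + V²/R  →  V² + fR·V − fR·V_g = 0
With fR = 1.29×10⁻⁴ × 1563×10³ m = 201 m/s:
V = [−fR + √((fR)² + 4 fR V_g)]/2 = [−201 + √(201² + 4×201×10.3)]/2 = 9.78 m/s
Subgeostrophic (V < V_g = 10.3 m/s), as expected around a low.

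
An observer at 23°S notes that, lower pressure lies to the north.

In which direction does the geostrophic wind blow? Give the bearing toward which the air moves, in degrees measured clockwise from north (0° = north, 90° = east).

270°

The pressure-gradient force points toward the north (bearing 000°).
Geostrophic balance: in the Southern Hemisphere the Coriolis force deflects motion to the left, so the geostrophic wind blows 90° to the left of the pressure-gradient force (low pressure on the right).
Rotating 000° by 90° counterclockwise gives 270° — the wind blows toward the west.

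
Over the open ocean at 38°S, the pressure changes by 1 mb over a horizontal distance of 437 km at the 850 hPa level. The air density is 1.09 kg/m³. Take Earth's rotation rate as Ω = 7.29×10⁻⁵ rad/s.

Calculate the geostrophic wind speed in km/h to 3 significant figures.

Coriolis parameter at 38°S:
f = 2Ω sin φ = 2 × 7.29×10⁻⁵ × sin 38° = 8.98×10⁻⁵ s⁻¹
Pressure gradient: |∂P/∂n| = 100 Pa / 437000 m = 2.29×10⁻⁴ Pa/m
Geostrophic balance (pressure-gradient force = Coriolis force):
V_g = (1/(fρ)) |∂P/∂n| = 2.29×10⁻⁴ / (8.98×10⁻⁵ × 1.09) = 2.34 m/s
Converting: 2.34 m/s × 3.6 = 8.42 km/h

8.42 km/h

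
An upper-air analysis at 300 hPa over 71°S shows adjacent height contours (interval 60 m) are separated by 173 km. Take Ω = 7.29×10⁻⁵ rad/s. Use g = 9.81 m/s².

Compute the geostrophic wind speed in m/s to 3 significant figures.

24.7 m/s

Coriolis parameter at 71°S:
f = 2Ω sin φ = 2 × 7.29×10⁻⁵ × sin 71° = 1.38×10⁻⁴ s⁻¹
Height gradient: |∂Z/∂n| = 60 m / 173000 m = 3.47×10⁻⁴
On a pressure surface, geostrophic balance gives V_g = (g/f)|∂Z/∂n|:
V_g = 9.81 × 3.47×10⁻⁴ / 1.38×10⁻⁴ = 24.7 m/s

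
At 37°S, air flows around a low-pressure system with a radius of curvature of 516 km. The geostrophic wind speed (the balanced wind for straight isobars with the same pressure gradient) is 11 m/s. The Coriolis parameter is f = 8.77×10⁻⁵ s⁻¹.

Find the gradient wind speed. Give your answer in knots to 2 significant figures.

Around a low, centrifugal force acts outward with Coriolis, so pressure-gradient force balances both:
(1/ρ)|∂P/∂n| = fV + V²/R  →  V² + fR·V − fR·V_g = 0
With fR = 8.77×10⁻⁵ × 516×10³ m = 45.3 m/s:
V = [−fR + √((fR)² + 4 fR V_g)]/2 = [−45.3 + √(45.3² + 4×45.3×11)]/2 = 9.15 m/s
Subgeostrophic (V < V_g = 11 m/s), as expected around a low.
Converting: 9.15 m/s × 1.944 = 18 knots

18 knots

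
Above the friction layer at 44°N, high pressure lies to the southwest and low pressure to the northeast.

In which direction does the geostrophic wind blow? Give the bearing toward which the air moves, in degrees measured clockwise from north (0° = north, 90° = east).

The pressure-gradient force points toward the northeast (bearing 045°).
Geostrophic balance: in the Northern Hemisphere the Coriolis force deflects motion to the right, so the geostrophic wind blows 90° to the right of the pressure-gradient force (low pressure on the left).
Rotating 045° by 90° clockwise gives 135° — the wind blows toward the southeast.

135°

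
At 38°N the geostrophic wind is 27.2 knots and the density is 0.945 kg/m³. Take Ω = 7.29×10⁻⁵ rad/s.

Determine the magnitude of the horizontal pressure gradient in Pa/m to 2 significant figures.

1.2×10⁻³ Pa/m

Coriolis parameter at 38°N:
f = 2Ω sin φ = 2 × 7.29×10⁻⁵ × sin 38° = 8.98×10⁻⁵ s⁻¹
Wind speed in SI: 27.2 knots = 14.0 m/s
Geostrophic balance rearranged: |∂P/∂n| = f ρ V_g
|∂P/∂n| = 8.98×10⁻⁵ × 0.945 × 14.0 = 1.19×10⁻³ Pa/m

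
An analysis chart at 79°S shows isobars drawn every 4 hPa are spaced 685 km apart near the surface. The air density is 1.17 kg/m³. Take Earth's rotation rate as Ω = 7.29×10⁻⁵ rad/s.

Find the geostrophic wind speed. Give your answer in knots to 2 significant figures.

Coriolis parameter at 79°S:
f = 2Ω sin φ = 2 × 7.29×10⁻⁵ × sin 79° = 1.43×10⁻⁴ s⁻¹
Pressure gradient: |∂P/∂n| = 400 Pa / 685000 m = 5.84×10⁻⁴ Pa/m
Geostrophic balance (pressure-gradient force = Coriolis force):
V_g = (1/(fρ)) |∂P/∂n| = 5.84×10⁻⁴ / (1.43×10⁻⁴ × 1.17) = 3.49 m/s
Converting: 3.49 m/s × 1.944 = 6.8 knots

6.8 knots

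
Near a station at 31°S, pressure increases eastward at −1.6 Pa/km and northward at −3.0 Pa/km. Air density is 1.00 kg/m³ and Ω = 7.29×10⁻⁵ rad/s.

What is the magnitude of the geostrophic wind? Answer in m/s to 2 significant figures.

45 m/s

Coriolis parameter at 31°S:
f = 2Ω sin φ = 2 × 7.29×10⁻⁵ × sin 31° = 7.51×10⁻⁵ s⁻¹
In the Southern Hemisphere f is negative: f = −7.51×10⁻⁵ s⁻¹.
Component geostrophic relations (x east, y north):
u_g = −(1/(fρ)) ∂P/∂y,  v_g = (1/(fρ)) ∂P/∂x
u_g = −(−3.0×10⁻³)/(−7.51×10⁻⁵ × 1.00) = −40.0 m/s;  v_g = (−1.6×10⁻³)/(−7.51×10⁻⁵ × 1.00) = 21.3 m/s
|V_g| = √(u_g² + v_g²) = 45.3 m/s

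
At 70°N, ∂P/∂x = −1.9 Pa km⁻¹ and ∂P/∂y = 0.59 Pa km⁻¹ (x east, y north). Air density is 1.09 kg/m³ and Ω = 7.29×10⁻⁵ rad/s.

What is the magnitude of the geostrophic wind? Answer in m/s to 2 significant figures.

Coriolis parameter at 70°N:
f = 2Ω sin φ = 2 × 7.29×10⁻⁵ × sin 70° = 1.37×10⁻⁴ s⁻¹
Component geostrophic relations (x east, y north):
u_g = −(1/(fρ)) ∂P/∂y,  v_g = (1/(fρ)) ∂P/∂x
u_g = −(0.59×10⁻³)/(1.37×10⁻⁴ × 1.09) = −3.95 m/s;  v_g = (−1.9×10⁻³)/(1.37×10⁻⁴ × 1.09) = −12.7 m/s
|V_g| = √(u_g² + v_g²) = 13.3 m/s

13 m/s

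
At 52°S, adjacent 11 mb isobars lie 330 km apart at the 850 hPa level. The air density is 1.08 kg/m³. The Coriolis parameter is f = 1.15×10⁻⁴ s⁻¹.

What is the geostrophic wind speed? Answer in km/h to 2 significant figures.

97 km/h

Pressure gradient: |∂P/∂n| = 1100 Pa / 330000 m = 3.33×10⁻³ Pa/m
Geostrophic balance (pressure-gradient force = Coriolis force):
V_g = (1/(fρ)) |∂P/∂n| = 3.33×10⁻³ / (1.15×10⁻⁴ × 1.08) = 26.8 m/s
Converting: 26.8 m/s × 3.6 = 97 km/h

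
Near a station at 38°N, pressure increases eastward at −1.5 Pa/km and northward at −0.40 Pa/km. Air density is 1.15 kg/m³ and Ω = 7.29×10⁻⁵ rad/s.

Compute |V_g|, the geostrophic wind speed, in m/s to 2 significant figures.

Coriolis parameter at 38°N:
f = 2Ω sin φ = 2 × 7.29×10⁻⁵ × sin 38° = 8.98×10⁻⁵ s⁻¹
Component geostrophic relations (x east, y north):
u_g = −(1/(fρ)) ∂P/∂y,  v_g = (1/(fρ)) ∂P/∂x
u_g = −(−0.40×10⁻³)/(8.98×10⁻⁵ × 1.15) = 3.87 m/s;  v_g = (−1.5×10⁻³)/(8.98×10⁻⁵ × 1.15) = −14.5 m/s
|V_g| = √(u_g² + v_g²) = 15.0 m/s

15 m/s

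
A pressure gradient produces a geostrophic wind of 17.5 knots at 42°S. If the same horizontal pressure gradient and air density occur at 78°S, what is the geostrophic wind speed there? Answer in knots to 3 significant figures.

12.0 knots

With the same pressure gradient and density, V_g ∝ 1/f ∝ 1/sin φ.
V₂ = V₁ · sin φ₁ / sin φ₂ = 17.5 × sin 42° / sin 78°
V₂ = 17.5 × 0.6691/0.9781 = 12.0 knots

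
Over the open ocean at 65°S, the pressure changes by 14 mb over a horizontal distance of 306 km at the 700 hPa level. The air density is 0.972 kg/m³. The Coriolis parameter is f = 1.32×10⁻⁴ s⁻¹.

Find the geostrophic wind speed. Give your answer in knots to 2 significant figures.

Pressure gradient: |∂P/∂n| = 1400 Pa / 306000 m = 4.58×10⁻³ Pa/m
Geostrophic balance (pressure-gradient force = Coriolis force):
V_g = (1/(fρ)) |∂P/∂n| = 4.58×10⁻³ / (1.32×10⁻⁴ × 0.972) = 35.7 m/s
Converting: 35.7 m/s × 1.944 = 69 knots

69 knots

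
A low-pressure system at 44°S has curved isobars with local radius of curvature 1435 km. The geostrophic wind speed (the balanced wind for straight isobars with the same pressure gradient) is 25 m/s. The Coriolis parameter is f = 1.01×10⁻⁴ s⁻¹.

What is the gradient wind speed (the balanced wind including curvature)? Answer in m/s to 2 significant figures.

Around a low, centrifugal force acts outward with Coriolis, so pressure-gradient force balances both:
(1/ρ)|∂P/∂n| = fV + V²/R  →  V² + fR·V − fR·V_g = 0
With fR = 1.01×10⁻⁴ × 1435×10³ m = 145 m/s:
V = [−fR + √((fR)² + 4 fR V_g)]/2 = [−145 + √(145² + 4×145×25)]/2 = 21.7 m/s
Subgeostrophic (V < V_g = 25 m/s), as expected around a low.

22 m/s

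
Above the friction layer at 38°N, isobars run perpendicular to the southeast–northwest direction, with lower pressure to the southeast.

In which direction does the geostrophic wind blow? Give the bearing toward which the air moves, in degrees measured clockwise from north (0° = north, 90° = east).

The pressure-gradient force points toward the southeast (bearing 135°).
Geostrophic balance: in the Northern Hemisphere the Coriolis force deflects motion to the right, so the geostrophic wind blows 90° to the right of the pressure-gradient force (low pressure on the left).
Rotating 135° by 90° clockwise gives 225° — the wind blows toward the southwest.

225°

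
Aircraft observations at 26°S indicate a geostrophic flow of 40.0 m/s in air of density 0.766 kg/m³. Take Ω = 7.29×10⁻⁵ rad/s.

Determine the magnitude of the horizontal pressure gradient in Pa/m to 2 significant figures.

2.0×10⁻³ Pa/m

Coriolis parameter at 26°S:
f = 2Ω sin φ = 2 × 7.29×10⁻⁵ × sin 26° = 6.39×10⁻⁵ s⁻¹
Geostrophic balance rearranged: |∂P/∂n| = f ρ V_g
|∂P/∂n| = 6.39×10⁻⁵ × 0.766 × 40.0 = 1.96×10⁻³ Pa/m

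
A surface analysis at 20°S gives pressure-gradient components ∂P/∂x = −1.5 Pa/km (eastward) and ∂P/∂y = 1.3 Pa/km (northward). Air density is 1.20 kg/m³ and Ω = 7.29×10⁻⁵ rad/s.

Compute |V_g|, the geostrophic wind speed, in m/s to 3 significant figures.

Coriolis parameter at 20°S:
f = 2Ω sin φ = 2 × 7.29×10⁻⁵ × sin 20° = 4.99×10⁻⁵ s⁻¹
In the Southern Hemisphere f is negative: f = −4.99×10⁻⁵ s⁻¹.
Component geostrophic relations (x east, y north):
u_g = −(1/(fρ)) ∂P/∂y,  v_g = (1/(fρ)) ∂P/∂x
u_g = −(1.3×10⁻³)/(−4.99×10⁻⁵ × 1.20) = 21.7 m/s;  v_g = (−1.5×10⁻³)/(−4.99×10⁻⁵ × 1.20) = 25.1 m/s
|V_g| = √(u_g² + v_g²) = 33.2 m/s

33.2 m/s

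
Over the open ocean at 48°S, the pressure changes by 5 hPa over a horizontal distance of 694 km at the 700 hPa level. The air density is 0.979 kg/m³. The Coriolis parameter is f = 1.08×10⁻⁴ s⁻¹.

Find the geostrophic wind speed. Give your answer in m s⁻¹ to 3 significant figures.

6.81 m s⁻¹

Pressure gradient: |∂P/∂n| = 500 Pa / 694000 m = 7.20×10⁻⁴ Pa/m
Geostrophic balance (pressure-gradient force = Coriolis force):
V_g = (1/(fρ)) |∂P/∂n| = 7.20×10⁻⁴ / (1.08×10⁻⁴ × 0.979) = 6.81 m/s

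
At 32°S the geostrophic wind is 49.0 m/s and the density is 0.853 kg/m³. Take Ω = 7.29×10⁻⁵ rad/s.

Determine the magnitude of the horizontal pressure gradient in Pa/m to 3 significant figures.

3.23×10⁻³ Pa/m

Coriolis parameter at 32°S:
f = 2Ω sin φ = 2 × 7.29×10⁻⁵ × sin 32° = 7.73×10⁻⁵ s⁻¹
Geostrophic balance rearranged: |∂P/∂n| = f ρ V_g
|∂P/∂n| = 7.73×10⁻⁵ × 0.853 × 49.0 = 3.23×10⁻³ Pa/m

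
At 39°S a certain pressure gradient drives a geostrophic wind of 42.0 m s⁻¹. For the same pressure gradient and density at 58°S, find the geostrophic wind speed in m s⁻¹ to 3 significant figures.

With the same pressure gradient and density, V_g ∝ 1/f ∝ 1/sin φ.
V₂ = V₁ · sin φ₁ / sin φ₂ = 42.0 × sin 39° / sin 58°
V₂ = 42.0 × 0.6293/0.8480 = 31.2 m s⁻¹

31.2 m s⁻¹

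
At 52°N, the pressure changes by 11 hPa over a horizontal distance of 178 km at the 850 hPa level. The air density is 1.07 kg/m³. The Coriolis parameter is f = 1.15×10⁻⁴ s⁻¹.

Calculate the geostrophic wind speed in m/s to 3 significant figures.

50.2 m/s

Pressure gradient: |∂P/∂n| = 1100 Pa / 178000 m = 6.18×10⁻³ Pa/m
Geostrophic balance (pressure-gradient force = Coriolis force):
V_g = (1/(fρ)) |∂P/∂n| = 6.18×10⁻³ / (1.15×10⁻⁴ × 1.07) = 50.2 m/s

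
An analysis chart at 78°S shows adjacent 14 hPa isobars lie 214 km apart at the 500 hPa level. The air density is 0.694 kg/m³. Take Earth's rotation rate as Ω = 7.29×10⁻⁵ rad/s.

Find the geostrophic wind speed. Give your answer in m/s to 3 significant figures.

66.1 m/s

Coriolis parameter at 78°S:
f = 2Ω sin φ = 2 × 7.29×10⁻⁵ × sin 78° = 1.43×10⁻⁴ s⁻¹
Pressure gradient: |∂P/∂n| = 1400 Pa / 214000 m = 6.54×10⁻³ Pa/m
Geostrophic balance (pressure-gradient force = Coriolis force):
V_g = (1/(fρ)) |∂P/∂n| = 6.54×10⁻³ / (1.43×10⁻⁴ × 0.694) = 66.1 m/s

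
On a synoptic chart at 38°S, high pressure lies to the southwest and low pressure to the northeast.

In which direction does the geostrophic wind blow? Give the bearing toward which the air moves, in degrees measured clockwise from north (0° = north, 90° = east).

The pressure-gradient force points toward the northeast (bearing 045°).
Geostrophic balance: in the Southern Hemisphere the Coriolis force deflects motion to the left, so the geostrophic wind blows 90° to the left of the pressure-gradient force (low pressure on the right).
Rotating 045° by 90° counterclockwise gives 315° — the wind blows toward the northwest.

315°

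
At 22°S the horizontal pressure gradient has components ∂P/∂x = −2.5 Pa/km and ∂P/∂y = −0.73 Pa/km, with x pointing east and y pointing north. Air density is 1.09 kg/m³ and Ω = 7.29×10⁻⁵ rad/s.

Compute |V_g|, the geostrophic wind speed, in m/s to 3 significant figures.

43.7 m/s

Coriolis parameter at 22°S:
f = 2Ω sin φ = 2 × 7.29×10⁻⁵ × sin 22° = 5.46×10⁻⁵ s⁻¹
In the Southern Hemisphere f is negative: f = −5.46×10⁻⁵ s⁻¹.
Component geostrophic relations (x east, y north):
u_g = −(1/(fρ)) ∂P/∂y,  v_g = (1/(fρ)) ∂P/∂x
u_g = −(−0.73×10⁻³)/(−5.46×10⁻⁵ × 1.09) = −12.3 m/s;  v_g = (−2.5×10⁻³)/(−5.46×10⁻⁵ × 1.09) = 42.0 m/s
|V_g| = √(u_g² + v_g²) = 43.7 m/s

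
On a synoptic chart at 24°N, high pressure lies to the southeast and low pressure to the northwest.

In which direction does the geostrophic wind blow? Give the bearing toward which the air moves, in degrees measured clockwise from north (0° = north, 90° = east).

045°

The pressure-gradient force points toward the northwest (bearing 315°).
Geostrophic balance: in the Northern Hemisphere the Coriolis force deflects motion to the right, so the geostrophic wind blows 90° to the right of the pressure-gradient force (low pressure on the left).
Rotating 315° by 90° clockwise gives 045° — the wind blows toward the northeast.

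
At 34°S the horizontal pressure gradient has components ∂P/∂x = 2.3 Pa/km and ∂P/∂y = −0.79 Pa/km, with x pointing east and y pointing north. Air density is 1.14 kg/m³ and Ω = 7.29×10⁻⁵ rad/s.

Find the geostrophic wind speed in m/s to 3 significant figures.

26.2 m/s

Coriolis parameter at 34°S:
f = 2Ω sin φ = 2 × 7.29×10⁻⁵ × sin 34° = 8.15×10⁻⁵ s⁻¹
In the Southern Hemisphere f is negative: f = −8.15×10⁻⁵ s⁻¹.
Component geostrophic relations (x east, y north):
u_g = −(1/(fρ)) ∂P/∂y,  v_g = (1/(fρ)) ∂P/∂x
u_g = −(−0.79×10⁻³)/(−8.15×10⁻⁵ × 1.14) = −8.50 m/s;  v_g = (2.3×10⁻³)/(−8.15×10⁻⁵ × 1.14) = −24.7 m/s
|V_g| = √(u_g² + v_g²) = 26.2 m/s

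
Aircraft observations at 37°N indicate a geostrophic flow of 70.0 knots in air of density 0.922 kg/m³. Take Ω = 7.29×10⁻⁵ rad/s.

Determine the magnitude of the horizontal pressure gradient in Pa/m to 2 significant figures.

Coriolis parameter at 37°N:
f = 2Ω sin φ = 2 × 7.29×10⁻⁵ × sin 37° = 8.77×10⁻⁵ s⁻¹
Wind speed in SI: 70.0 knots = 36.0 m/s
Geostrophic balance rearranged: |∂P/∂n| = f ρ V_g
|∂P/∂n| = 8.77×10⁻⁵ × 0.922 × 36.0 = 2.91×10⁻³ Pa/m

2.9×10⁻³ Pa/m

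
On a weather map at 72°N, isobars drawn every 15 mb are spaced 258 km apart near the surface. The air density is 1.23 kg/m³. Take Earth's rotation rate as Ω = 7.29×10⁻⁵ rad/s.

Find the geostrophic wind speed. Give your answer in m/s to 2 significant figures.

34 m/s

Coriolis parameter at 72°N:
f = 2Ω sin φ = 2 × 7.29×10⁻⁵ × sin 72° = 1.39×10⁻⁴ s⁻¹
Pressure gradient: |∂P/∂n| = 1500 Pa / 258000 m = 5.81×10⁻³ Pa/m
Geostrophic balance (pressure-gradient force = Coriolis force):
V_g = (1/(fρ)) |∂P/∂n| = 5.81×10⁻³ / (1.39×10⁻⁴ × 1.23) = 34.1 m/s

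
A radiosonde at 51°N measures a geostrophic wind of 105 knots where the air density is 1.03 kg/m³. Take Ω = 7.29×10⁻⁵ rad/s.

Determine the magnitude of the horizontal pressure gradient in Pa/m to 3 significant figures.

Coriolis parameter at 51°N:
f = 2Ω sin φ = 2 × 7.29×10⁻⁵ × sin 51° = 1.13×10⁻⁴ s⁻¹
Wind speed in SI: 105 knots = 54.0 m/s
Geostrophic balance rearranged: |∂P/∂n| = f ρ V_g
|∂P/∂n| = 1.13×10⁻⁴ × 1.03 × 54.0 = 6.30×10⁻³ Pa/m

6.30×10⁻³ Pa/m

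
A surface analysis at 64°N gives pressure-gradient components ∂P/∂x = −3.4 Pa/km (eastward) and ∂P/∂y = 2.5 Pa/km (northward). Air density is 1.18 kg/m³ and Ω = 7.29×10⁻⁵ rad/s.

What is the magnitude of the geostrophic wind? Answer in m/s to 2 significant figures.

27 m/s

Coriolis parameter at 64°N:
f = 2Ω sin φ = 2 × 7.29×10⁻⁵ × sin 64° = 1.31×10⁻⁴ s⁻¹
Component geostrophic relations (x east, y north):
u_g = −(1/(fρ)) ∂P/∂y,  v_g = (1/(fρ)) ∂P/∂x
u_g = −(2.5×10⁻³)/(1.31×10⁻⁴ × 1.18) = −16.2 m/s;  v_g = (−3.4×10⁻³)/(1.31×10⁻⁴ × 1.18) = −22.0 m/s
|V_g| = √(u_g² + v_g²) = 27.3 m/s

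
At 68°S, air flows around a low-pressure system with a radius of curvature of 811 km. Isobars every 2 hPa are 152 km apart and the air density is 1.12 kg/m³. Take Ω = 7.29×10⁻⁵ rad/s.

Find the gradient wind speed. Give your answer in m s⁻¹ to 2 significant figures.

Coriolis parameter at 68°S:
f = 2Ω sin φ = 2 × 7.29×10⁻⁵ × sin 68° = 1.35×10⁻⁴ s⁻¹
Pressure gradient: |∂P/∂n| = 200 Pa / 152000 m = 1.32×10⁻³ Pa/m
Geostrophic speed: V_g = |∂P/∂n|/(fρ) = 1.32×10⁻³/(1.35×10⁻⁴ × 1.12) = 8.69 m/s
Around a low, centrifugal force acts outward with Coriolis, so pressure-gradient force balances both:
(1/ρ)|∂P/∂n| = fV + V²/R  →  V² + fR·V − fR·V_g = 0
With fR = 1.35×10⁻⁴ × 811×10³ m = 110 m/s:
V = [−fR + √((fR)² + 4 fR V_g)]/2 = [−110 + √(110² + 4×110×8.69)]/2 = 8.09 m/s
Subgeostrophic (V < V_g = 8.69 m/s), as expected around a low.

8.1 m s⁻¹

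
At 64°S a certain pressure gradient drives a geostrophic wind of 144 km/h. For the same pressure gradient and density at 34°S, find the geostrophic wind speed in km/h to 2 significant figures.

230 km/h

With the same pressure gradient and density, V_g ∝ 1/f ∝ 1/sin φ.
V₂ = V₁ · sin φ₁ / sin φ₂ = 144 × sin 64° / sin 34°
V₂ = 144 × 0.8988/0.5592 = 230 km/h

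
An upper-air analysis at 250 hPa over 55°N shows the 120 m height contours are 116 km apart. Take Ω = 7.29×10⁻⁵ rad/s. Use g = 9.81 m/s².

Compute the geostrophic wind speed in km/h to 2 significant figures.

Coriolis parameter at 55°N:
f = 2Ω sin φ = 2 × 7.29×10⁻⁵ × sin 55° = 1.19×10⁻⁴ s⁻¹
Height gradient: |∂Z/∂n| = 120 m / 116000 m = 1.03×10⁻³
On a pressure surface, geostrophic balance gives V_g = (g/f)|∂Z/∂n|:
V_g = 9.81 × 1.03×10⁻³ / 1.19×10⁻⁴ = 85.0 m/s
Converting: 85.0 m/s × 3.6 = 310 km/h

310 km/h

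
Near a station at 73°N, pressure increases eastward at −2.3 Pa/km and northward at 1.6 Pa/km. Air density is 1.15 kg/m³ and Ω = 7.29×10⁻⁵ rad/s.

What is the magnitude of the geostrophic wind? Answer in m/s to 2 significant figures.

17 m/s

Coriolis parameter at 73°N:
f = 2Ω sin φ = 2 × 7.29×10⁻⁵ × sin 73° = 1.39×10⁻⁴ s⁻¹
Component geostrophic relations (x east, y north):
u_g = −(1/(fρ)) ∂P/∂y,  v_g = (1/(fρ)) ∂P/∂x
u_g = −(1.6×10⁻³)/(1.39×10⁻⁴ × 1.15) = −9.98 m/s;  v_g = (−2.3×10⁻³)/(1.39×10⁻⁴ × 1.15) = −14.3 m/s
|V_g| = √(u_g² + v_g²) = 17.5 m/s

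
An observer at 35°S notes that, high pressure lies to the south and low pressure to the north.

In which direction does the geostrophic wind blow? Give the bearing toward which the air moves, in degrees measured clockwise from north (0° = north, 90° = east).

270°

The pressure-gradient force points toward the north (bearing 000°).
Geostrophic balance: in the Southern Hemisphere the Coriolis force deflects motion to the left, so the geostrophic wind blows 90° to the left of the pressure-gradient force (low pressure on the right).
Rotating 000° by 90° counterclockwise gives 270° — the wind blows toward the west.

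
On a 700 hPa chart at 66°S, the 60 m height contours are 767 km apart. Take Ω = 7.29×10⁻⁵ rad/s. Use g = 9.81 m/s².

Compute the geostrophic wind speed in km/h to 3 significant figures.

Coriolis parameter at 66°S:
f = 2Ω sin φ = 2 × 7.29×10⁻⁵ × sin 66° = 1.33×10⁻⁴ s⁻¹
Height gradient: |∂Z/∂n| = 60 m / 767000 m = 7.82×10⁻⁵
On a pressure surface, geostrophic balance gives V_g = (g/f)|∂Z/∂n|:
V_g = 9.81 × 7.82×10⁻⁵ / 1.33×10⁻⁴ = 5.76 m/s
Converting: 5.76 m/s × 3.6 = 20.7 km/h

20.7 km/h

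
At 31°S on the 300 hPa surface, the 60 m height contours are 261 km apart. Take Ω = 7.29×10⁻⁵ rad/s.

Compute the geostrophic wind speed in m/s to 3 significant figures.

Coriolis parameter at 31°S:
f = 2Ω sin φ = 2 × 7.29×10⁻⁵ × sin 31° = 7.51×10⁻⁵ s⁻¹
Height gradient: |∂Z/∂n| = 60 m / 261000 m = 2.30×10⁻⁴
On a pressure surface, geostrophic balance gives V_g = (g/f)|∂Z/∂n|:
V_g = 9.81 × 2.30×10⁻⁴ / 7.51×10⁻⁵ = 30.0 m/s

30.0 m/s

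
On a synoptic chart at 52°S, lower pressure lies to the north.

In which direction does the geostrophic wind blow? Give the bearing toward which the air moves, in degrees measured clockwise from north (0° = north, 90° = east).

The pressure-gradient force points toward the north (bearing 000°).
Geostrophic balance: in the Southern Hemisphere the Coriolis force deflects motion to the left, so the geostrophic wind blows 90° to the left of the pressure-gradient force (low pressure on the right).
Rotating 000° by 90° counterclockwise gives 270° — the wind blows toward the west.

270°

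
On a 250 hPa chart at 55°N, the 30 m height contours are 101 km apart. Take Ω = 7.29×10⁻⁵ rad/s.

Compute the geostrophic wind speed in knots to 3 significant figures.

Coriolis parameter at 55°N:
f = 2Ω sin φ = 2 × 7.29×10⁻⁵ × sin 55° = 1.19×10⁻⁴ s⁻¹
Height gradient: |∂Z/∂n| = 30 m / 101000 m = 2.97×10⁻⁴
On a pressure surface, geostrophic balance gives V_g = (g/f)|∂Z/∂n|:
V_g = 9.81 × 2.97×10⁻⁴ / 1.19×10⁻⁴ = 24.4 m/s
Converting: 24.4 m/s × 1.944 = 47.4 knots

47.4 knots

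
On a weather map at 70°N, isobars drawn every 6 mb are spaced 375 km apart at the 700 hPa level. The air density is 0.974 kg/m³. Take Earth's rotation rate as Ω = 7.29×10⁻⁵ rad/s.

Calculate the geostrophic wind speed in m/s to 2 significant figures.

12 m/s

Coriolis parameter at 70°N:
f = 2Ω sin φ = 2 × 7.29×10⁻⁵ × sin 70° = 1.37×10⁻⁴ s⁻¹
Pressure gradient: |∂P/∂n| = 600 Pa / 375000 m = 1.60×10⁻³ Pa/m
Geostrophic balance (pressure-gradient force = Coriolis force):
V_g = (1/(fρ)) |∂P/∂n| = 1.60×10⁻³ / (1.37×10⁻⁴ × 0.974) = 12.0 m/s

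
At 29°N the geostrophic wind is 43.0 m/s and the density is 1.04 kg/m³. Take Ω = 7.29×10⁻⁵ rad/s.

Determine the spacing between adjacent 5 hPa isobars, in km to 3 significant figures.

158 km

Coriolis parameter at 29°N:
f = 2Ω sin φ = 2 × 7.29×10⁻⁵ × sin 29° = 7.07×10⁻⁵ s⁻¹
Geostrophic balance rearranged: |∂P/∂n| = f ρ V_g
|∂P/∂n| = 7.07×10⁻⁵ × 1.04 × 43.0 = 3.16×10⁻³ Pa/m
Isobar spacing: Δn = ΔP/|∂P/∂n| = 500 Pa / 3.16×10⁻³ Pa/m = 158176 m ≈ 158 km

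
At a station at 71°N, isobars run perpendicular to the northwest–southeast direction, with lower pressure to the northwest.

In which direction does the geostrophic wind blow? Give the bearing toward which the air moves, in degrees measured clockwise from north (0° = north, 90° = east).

045°

The pressure-gradient force points toward the northwest (bearing 315°).
Geostrophic balance: in the Northern Hemisphere the Coriolis force deflects motion to the right, so the geostrophic wind blows 90° to the right of the pressure-gradient force (low pressure on the left).
Rotating 315° by 90° clockwise gives 045° — the wind blows toward the northeast.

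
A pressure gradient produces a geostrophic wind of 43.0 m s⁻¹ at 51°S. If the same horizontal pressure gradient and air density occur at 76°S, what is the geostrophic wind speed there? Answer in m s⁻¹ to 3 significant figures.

34.4 m s⁻¹

With the same pressure gradient and density, V_g ∝ 1/f ∝ 1/sin φ.
V₂ = V₁ · sin φ₁ / sin φ₂ = 43.0 × sin 51° / sin 76°
V₂ = 43.0 × 0.7771/0.9703 = 34.4 m s⁻¹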